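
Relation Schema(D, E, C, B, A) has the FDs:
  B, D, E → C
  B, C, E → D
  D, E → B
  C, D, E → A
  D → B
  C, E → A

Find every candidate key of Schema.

{E} never appears on the right of any FD, so every key must include it.
Closure of {D, E} is {A, B, C, D, E}, the whole schema; {D, E} is a candidate key.
Closure of {B, C, E} is {A, B, C, D, E}, the whole schema; {B, C, E} is a candidate key.
These are minimal and exhaustive — every other superkey contains one of them.

{B, C, E}, {D, E}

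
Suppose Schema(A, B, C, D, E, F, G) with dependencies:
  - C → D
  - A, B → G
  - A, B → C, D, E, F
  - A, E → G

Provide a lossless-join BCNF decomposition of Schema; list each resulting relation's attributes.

Candidate key of the original relation: {A, B}.
In {A, B, C, D, E, F, G}, {C} is not a superkey ({C}⁺ restricted to this set is {C, D}), so split on C → D into {C, D} and {A, B, C, E, F, G}.
{C, D} has no BCNF violation.
In {A, B, C, E, F, G}, {A, E} is not a superkey ({A, E}⁺ restricted to this set is {A, E, G}), so split on A, E → G into {A, E, G} and {A, B, C, E, F}.
{A, E, G} has no BCNF violation.
{A, B, C, E, F} has no BCNF violation.

{A, B, C, E, F}; {A, E, G}; {C, D}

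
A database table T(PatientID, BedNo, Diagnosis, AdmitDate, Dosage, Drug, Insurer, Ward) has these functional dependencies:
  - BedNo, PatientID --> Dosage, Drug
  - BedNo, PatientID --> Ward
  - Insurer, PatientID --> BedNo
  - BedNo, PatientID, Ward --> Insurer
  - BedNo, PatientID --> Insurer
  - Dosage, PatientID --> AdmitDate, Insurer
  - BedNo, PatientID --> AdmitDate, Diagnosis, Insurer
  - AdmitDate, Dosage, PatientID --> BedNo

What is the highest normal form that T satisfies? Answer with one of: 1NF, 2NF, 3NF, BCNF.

Candidate keys: {BedNo, PatientID}, {Dosage, PatientID}, {Insurer, PatientID}. Prime attributes: {BedNo, Dosage, Insurer, PatientID}.
Every FD has a superkey on the left, so the relation is in BCNF.

BCNF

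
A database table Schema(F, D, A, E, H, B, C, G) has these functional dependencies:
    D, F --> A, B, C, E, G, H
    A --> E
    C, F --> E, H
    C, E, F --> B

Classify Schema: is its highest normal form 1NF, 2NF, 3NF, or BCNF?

2NF

Candidate key: {D, F}. Prime attributes: {D, F}.
A --> E: {A}⁺ = {A, E}, which is not all of the attributes, so the left side is not a superkey — BCNF is violated.
Because {E} is non-prime and the left side of A --> E is not a superkey, the relation is not in 3NF.
Checking every proper subset of each key, none determines a non-prime attribute — 2NF is satisfied.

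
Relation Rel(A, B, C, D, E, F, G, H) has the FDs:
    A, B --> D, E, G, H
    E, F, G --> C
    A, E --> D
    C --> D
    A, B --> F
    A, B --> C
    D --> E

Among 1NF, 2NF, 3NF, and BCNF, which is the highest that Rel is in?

Candidate key: {A, B}. Prime attributes: {A, B}.
E, F, G --> C breaks BCNF: {E, F, G}⁺ = {C, D, E, F, G}, so {E, F, G} is not a superkey.
E, F, G --> C determines the non-prime attribute {C} from a non-superkey — 3NF is violated.
No proper subset of a key has a non-prime attribute in its closure, so there is no partial dependency; 2NF holds.

2NF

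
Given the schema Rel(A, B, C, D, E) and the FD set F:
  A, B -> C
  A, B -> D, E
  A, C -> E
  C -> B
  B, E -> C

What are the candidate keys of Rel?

No FD produces {A}, so it must be in every candidate key.
{A, B} is a candidate key since {A, B}⁺ = {A, B, C, D, E} covers every attribute.
{A, C} is a candidate key since {A, C}⁺ = {A, B, C, D, E} covers every attribute.
Any other superkey properly contains one of these, so there are no further candidate keys.

{A, B}, {A, C}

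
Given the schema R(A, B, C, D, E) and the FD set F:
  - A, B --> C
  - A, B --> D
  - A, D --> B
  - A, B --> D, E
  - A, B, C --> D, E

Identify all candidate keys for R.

{A, B}, {A, D}

No FD produces {A}, so it must be in every candidate key.
{A, B}⁺ = {A, B, C, D, E} — all of the relation — so {A, B} is a candidate key.
{A, D}⁺ = {A, B, C, D, E} — all of the relation — so {A, D} is a candidate key.
No proper subset of any of these is a key, and no other minimal superkey exists.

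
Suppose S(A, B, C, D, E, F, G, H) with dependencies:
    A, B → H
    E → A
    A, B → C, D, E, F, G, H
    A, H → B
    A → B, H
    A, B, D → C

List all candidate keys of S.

{A}, {E}

{A} is a candidate key since {A}⁺ = {A, B, C, D, E, F, G, H} covers every attribute.
{E} is a candidate key since {E}⁺ = {A, B, C, D, E, F, G, H} covers every attribute.
These are minimal and exhaustive — every other superkey contains one of them.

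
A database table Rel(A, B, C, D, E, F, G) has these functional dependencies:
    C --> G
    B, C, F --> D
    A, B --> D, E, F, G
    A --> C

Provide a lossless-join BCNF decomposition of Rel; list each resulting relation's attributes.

Candidate key of the original relation: {A, B}.
{A, B, C, D, E, F, G}: {C} determines {C, G} here but is not a superkey — split on C --> G, giving {C, G} and {A, B, C, D, E, F}.
{C, G} is in BCNF.
{A, B, C, D, E, F}: {B, C, F} determines {B, C, D, F} here but is not a superkey — split on B, C, F --> D, giving {B, C, D, F} and {A, B, C, E, F}.
{B, C, D, F} is in BCNF.
{A, B, C, E, F}: {A} determines {A, C} here but is not a superkey — split on A --> C, giving {A, C} and {A, B, E, F}.
{A, C} is in BCNF.
{A, B, E, F} is in BCNF.

{A, B, E, F}; {A, C}; {B, C, D, F}; {C, G}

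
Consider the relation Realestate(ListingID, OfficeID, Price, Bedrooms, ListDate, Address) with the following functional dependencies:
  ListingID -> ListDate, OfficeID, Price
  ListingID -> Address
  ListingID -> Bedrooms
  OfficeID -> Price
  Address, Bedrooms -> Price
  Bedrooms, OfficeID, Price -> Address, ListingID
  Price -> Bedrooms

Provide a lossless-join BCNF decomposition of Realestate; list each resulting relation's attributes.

{Address, Bedrooms, ListDate, ListingID, OfficeID}; {Address, Price}; {Bedrooms, Price}

Candidate keys of the original relation: {ListingID}, {OfficeID}.
Within {Address, Bedrooms, ListDate, ListingID, OfficeID, Price}: {Address, Bedrooms}⁺ ∩ {Address, Bedrooms, ListDate, ListingID, OfficeID, Price} = {Address, Bedrooms, Price}, not the whole set, so Address, Bedrooms -> Price violates BCNF; decompose into {Address, Bedrooms, Price} and {Address, Bedrooms, ListDate, ListingID, OfficeID}.
Within {Address, Bedrooms, Price}: {Price}⁺ ∩ {Address, Bedrooms, Price} = {Bedrooms, Price}, not the whole set, so Price -> Bedrooms violates BCNF; decompose into {Bedrooms, Price} and {Address, Price}.
{Bedrooms, Price} has no BCNF violation.
{Address, Price} has no BCNF violation.
{Address, Bedrooms, ListDate, ListingID, OfficeID} has no BCNF violation.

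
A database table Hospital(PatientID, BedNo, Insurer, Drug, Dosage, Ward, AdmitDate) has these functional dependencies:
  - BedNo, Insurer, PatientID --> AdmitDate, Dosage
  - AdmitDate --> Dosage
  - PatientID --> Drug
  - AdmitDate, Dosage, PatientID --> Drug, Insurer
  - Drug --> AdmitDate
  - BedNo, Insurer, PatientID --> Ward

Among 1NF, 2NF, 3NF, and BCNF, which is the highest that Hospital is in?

Candidate key: {BedNo, PatientID}. Prime attributes: {BedNo, PatientID}.
For AdmitDate --> Dosage we have {AdmitDate}⁺ = {AdmitDate, Dosage}; {AdmitDate} is not a superkey, so BCNF fails.
AdmitDate --> Dosage has non-prime {Dosage} on the right and a non-superkey on the left, so 3NF fails.
{PatientID} is a proper subset of the key {BedNo, PatientID}, and {PatientID}⁺ contains the non-prime attributes {AdmitDate, Dosage, Drug, Insurer} — a partial dependency, so 2NF is violated.

1NF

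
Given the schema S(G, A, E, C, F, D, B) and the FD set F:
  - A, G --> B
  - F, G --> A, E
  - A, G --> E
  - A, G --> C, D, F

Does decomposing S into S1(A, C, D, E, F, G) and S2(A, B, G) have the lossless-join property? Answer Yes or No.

S1 ∩ S2 = {A, G}; its closure under F is {A, B, C, D, E, F, G}.
This includes all of S1, so the common attributes are a superkey of S1 — the join is lossless.

Yes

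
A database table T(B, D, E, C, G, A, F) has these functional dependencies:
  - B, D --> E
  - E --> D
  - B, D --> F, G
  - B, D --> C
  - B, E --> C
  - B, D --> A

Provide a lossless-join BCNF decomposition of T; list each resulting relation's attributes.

Candidate keys of the original relation: {B, D}, {B, E}.
{A, B, C, D, E, F, G}: {E} determines {D, E} here but is not a superkey — split on E --> D, giving {D, E} and {A, B, C, E, F, G}.
{D, E}: every determinant is a superkey — BCNF.
{A, B, C, E, F, G}: every determinant is a superkey — BCNF.

{A, B, C, E, F, G}; {D, E}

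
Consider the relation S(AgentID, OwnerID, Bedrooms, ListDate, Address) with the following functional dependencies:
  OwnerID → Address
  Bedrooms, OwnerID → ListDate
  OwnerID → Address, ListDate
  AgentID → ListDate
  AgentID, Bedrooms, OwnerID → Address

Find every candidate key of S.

{AgentID, Bedrooms, OwnerID}

No FD produces {AgentID, Bedrooms, OwnerID}, so they must be in every candidate key.
{AgentID, Bedrooms, OwnerID}⁺ = {Address, AgentID, Bedrooms, ListDate, OwnerID}, which is every attribute, so {AgentID, Bedrooms, OwnerID} is a candidate key.
Every other attribute set either contains this one or has a smaller closure.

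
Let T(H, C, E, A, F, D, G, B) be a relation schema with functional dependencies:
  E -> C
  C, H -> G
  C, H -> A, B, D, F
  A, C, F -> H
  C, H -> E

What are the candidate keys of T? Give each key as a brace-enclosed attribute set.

{C, H}⁺ = {A, B, C, D, E, F, G, H}, which is every attribute, so {C, H} is a candidate key.
{E, H}⁺ = {A, B, C, D, E, F, G, H}, which is every attribute, so {E, H} is a candidate key.
{A, C, F}⁺ = {A, B, C, D, E, F, G, H}, which is every attribute, so {A, C, F} is a candidate key.
{A, E, F}⁺ = {A, B, C, D, E, F, G, H}, which is every attribute, so {A, E, F} is a candidate key.
These are minimal and exhaustive — every other superkey contains one of them.

{A, C, F}, {A, E, F}, {C, H}, {E, H}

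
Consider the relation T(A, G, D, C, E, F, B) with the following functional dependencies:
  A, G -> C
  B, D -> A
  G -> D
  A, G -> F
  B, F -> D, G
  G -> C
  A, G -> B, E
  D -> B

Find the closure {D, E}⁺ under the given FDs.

{A, B, D, E}

Start with {D, E}.
D -> B applies; add {B} → now {B, D, E}.
B, D -> A applies; add {A} → now {A, B, D, E}.
No further FD applies.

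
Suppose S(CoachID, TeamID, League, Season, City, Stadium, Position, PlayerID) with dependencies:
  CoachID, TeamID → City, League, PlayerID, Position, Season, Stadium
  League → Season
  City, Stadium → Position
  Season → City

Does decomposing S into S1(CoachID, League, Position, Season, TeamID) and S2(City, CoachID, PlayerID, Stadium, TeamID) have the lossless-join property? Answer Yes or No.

Yes

Common attributes: {CoachID, TeamID}; their closure is {City, CoachID, League, PlayerID, Position, Season, Stadium, TeamID}.
This includes all of S1, so the common attributes are a superkey of S1 — the join is lossless.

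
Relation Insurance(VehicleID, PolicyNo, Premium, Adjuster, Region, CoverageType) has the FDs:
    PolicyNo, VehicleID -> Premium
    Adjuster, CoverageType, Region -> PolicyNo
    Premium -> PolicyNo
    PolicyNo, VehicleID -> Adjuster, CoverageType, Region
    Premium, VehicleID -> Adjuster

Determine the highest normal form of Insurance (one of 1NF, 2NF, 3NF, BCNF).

3NF

Candidate keys: {Adjuster, CoverageType, Region, VehicleID}, {PolicyNo, VehicleID}, {Premium, VehicleID}. Prime attributes: {Adjuster, CoverageType, PolicyNo, Premium, Region, VehicleID}.
Adjuster, CoverageType, Region -> PolicyNo: {Adjuster, CoverageType, Region}⁺ = {Adjuster, CoverageType, PolicyNo, Region}, which is not all of the attributes, so the left side is not a superkey — BCNF is violated.
Its right-hand attributes {PolicyNo} are all prime, as are those of every other non-superkey FD — the relation is in 3NF.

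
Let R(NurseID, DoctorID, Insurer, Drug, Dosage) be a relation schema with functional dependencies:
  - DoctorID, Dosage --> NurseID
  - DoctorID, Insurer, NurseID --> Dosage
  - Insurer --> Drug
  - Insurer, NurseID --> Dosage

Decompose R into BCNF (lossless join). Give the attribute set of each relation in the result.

{DoctorID, Dosage, Insurer}; {DoctorID, Dosage, NurseID}; {Drug, Insurer}

Candidate keys of the original relation: {DoctorID, Dosage, Insurer}, {DoctorID, Insurer, NurseID}.
Within {DoctorID, Dosage, Drug, Insurer, NurseID}: {DoctorID, Dosage}⁺ ∩ {DoctorID, Dosage, Drug, Insurer, NurseID} = {DoctorID, Dosage, NurseID}, not the whole set, so DoctorID, Dosage --> NurseID violates BCNF; decompose into {DoctorID, Dosage, NurseID} and {DoctorID, Dosage, Drug, Insurer}.
{DoctorID, Dosage, NurseID} is in BCNF.
Within {DoctorID, Dosage, Drug, Insurer}: {Insurer}⁺ ∩ {DoctorID, Dosage, Drug, Insurer} = {Drug, Insurer}, not the whole set, so Insurer --> Drug violates BCNF; decompose into {Drug, Insurer} and {DoctorID, Dosage, Insurer}.
{Drug, Insurer} is in BCNF.
{DoctorID, Dosage, Insurer} is in BCNF.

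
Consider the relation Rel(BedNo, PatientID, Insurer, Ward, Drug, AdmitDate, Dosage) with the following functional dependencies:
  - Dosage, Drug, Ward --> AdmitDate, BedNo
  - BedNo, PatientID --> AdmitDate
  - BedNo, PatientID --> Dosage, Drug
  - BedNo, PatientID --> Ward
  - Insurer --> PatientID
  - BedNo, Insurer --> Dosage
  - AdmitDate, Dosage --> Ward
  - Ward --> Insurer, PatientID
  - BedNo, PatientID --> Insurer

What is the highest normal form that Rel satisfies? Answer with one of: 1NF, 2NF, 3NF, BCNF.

3NF

Candidate keys: {AdmitDate, BedNo, Dosage}, {AdmitDate, Dosage, Drug}, {BedNo, Insurer}, {BedNo, PatientID}, {BedNo, Ward}, {Dosage, Drug, Ward}. Prime attributes: {AdmitDate, BedNo, Dosage, Drug, Insurer, PatientID, Ward}.
For Insurer --> PatientID we have {Insurer}⁺ = {Insurer, PatientID}; {Insurer} is not a superkey, so BCNF fails.
But every attribute on its right side ({PatientID}) is prime, and the same holds for every other non-superkey FD, so 3NF still holds.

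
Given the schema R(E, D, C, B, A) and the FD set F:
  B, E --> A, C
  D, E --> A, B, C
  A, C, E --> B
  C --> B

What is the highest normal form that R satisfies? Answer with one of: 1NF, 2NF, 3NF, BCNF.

2NF

Candidate key: {D, E}. Prime attributes: {D, E}.
B, E --> A, C: {B, E}⁺ = {A, B, C, E}, which is not all of the attributes, so the left side is not a superkey — BCNF is violated.
B, E --> A, C has non-prime {A, C} on the right and a non-superkey on the left, so 3NF fails.
Checking every proper subset of each key, none determines a non-prime attribute — 2NF is satisfied.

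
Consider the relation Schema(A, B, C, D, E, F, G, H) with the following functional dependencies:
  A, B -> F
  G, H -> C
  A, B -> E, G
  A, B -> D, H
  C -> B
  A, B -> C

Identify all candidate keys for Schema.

{A, B}, {A, C}, {A, G, H}

{A} never appears on the right of any FD, so every key must include it.
{A, B} is a candidate key since {A, B}⁺ = {A, B, C, D, E, F, G, H} covers every attribute.
{A, C} is a candidate key since {A, C}⁺ = {A, B, C, D, E, F, G, H} covers every attribute.
{A, G, H} is a candidate key since {A, G, H}⁺ = {A, B, C, D, E, F, G, H} covers every attribute.
These are minimal and exhaustive — every other superkey contains one of them.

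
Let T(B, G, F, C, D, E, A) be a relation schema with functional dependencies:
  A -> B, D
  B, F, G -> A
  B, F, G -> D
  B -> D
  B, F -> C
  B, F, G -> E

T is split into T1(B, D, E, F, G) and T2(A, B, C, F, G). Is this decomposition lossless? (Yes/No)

Yes

T1 ∩ T2 = {B, F, G}; its closure under F is {A, B, C, D, E, F, G}.
This includes all of T1, so the common attributes are a superkey of T1 — the join is lossless.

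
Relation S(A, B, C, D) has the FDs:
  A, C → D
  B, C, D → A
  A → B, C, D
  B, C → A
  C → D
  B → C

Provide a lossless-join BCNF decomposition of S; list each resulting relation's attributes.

Candidate keys of the original relation: {A}, {B}.
In {A, B, C, D}, {C} is not a superkey ({C}⁺ restricted to this set is {C, D}), so split on C → D into {C, D} and {A, B, C}.
{C, D} has no BCNF violation.
{A, B, C} has no BCNF violation.

{A, B, C}; {C, D}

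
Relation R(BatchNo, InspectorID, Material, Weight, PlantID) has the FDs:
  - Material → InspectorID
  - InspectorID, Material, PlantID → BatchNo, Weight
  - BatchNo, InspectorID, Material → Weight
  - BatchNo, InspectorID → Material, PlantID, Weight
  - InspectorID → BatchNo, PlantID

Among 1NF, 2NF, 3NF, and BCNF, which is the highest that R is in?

Candidate keys: {InspectorID}, {Material}. Prime attributes: {InspectorID, Material}.
Each dependency's left side is a superkey — BCNF holds.

BCNF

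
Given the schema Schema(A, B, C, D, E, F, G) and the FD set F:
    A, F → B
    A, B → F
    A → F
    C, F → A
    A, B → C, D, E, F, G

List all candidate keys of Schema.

{A}, {C, F}

{A}⁺ = {A, B, C, D, E, F, G} — all of the relation — so {A} is a candidate key.
{C, F}⁺ = {A, B, C, D, E, F, G} — all of the relation — so {C, F} is a candidate key.
These are minimal and exhaustive — every other superkey contains one of them.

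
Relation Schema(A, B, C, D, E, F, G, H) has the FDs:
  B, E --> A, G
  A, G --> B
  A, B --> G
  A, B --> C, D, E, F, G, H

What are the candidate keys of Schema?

{A, B}⁺ = {A, B, C, D, E, F, G, H} — all of the relation — so {A, B} is a candidate key.
{A, G}⁺ = {A, B, C, D, E, F, G, H} — all of the relation — so {A, G} is a candidate key.
{B, E}⁺ = {A, B, C, D, E, F, G, H} — all of the relation — so {B, E} is a candidate key.
Any other superkey properly contains one of these, so there are no further candidate keys.

{A, B}, {A, G}, {B, E}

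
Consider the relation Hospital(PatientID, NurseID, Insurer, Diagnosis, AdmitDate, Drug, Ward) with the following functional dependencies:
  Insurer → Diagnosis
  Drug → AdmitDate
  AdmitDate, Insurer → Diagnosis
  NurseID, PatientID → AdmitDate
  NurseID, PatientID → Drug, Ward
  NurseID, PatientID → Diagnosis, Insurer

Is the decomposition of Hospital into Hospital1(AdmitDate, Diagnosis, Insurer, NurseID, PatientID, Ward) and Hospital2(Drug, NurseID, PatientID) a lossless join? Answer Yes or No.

Yes

Hospital1 ∩ Hospital2 = {NurseID, PatientID}; its closure under F is {AdmitDate, Diagnosis, Drug, Insurer, NurseID, PatientID, Ward}.
Hospital1 is contained in that closure, so Hospital1 ∩ Hospital2 → Hospital1 holds and the join is lossless.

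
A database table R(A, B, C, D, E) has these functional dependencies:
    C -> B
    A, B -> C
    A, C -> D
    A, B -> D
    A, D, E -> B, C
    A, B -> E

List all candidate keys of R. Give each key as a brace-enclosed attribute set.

No FD produces {A}, so it must be in every candidate key.
{A, B}⁺ = {A, B, C, D, E}, which is every attribute, so {A, B} is a candidate key.
{A, C}⁺ = {A, B, C, D, E}, which is every attribute, so {A, C} is a candidate key.
{A, D, E}⁺ = {A, B, C, D, E}, which is every attribute, so {A, D, E} is a candidate key.
No proper subset of any of these is a key, and no other minimal superkey exists.

{A, B}, {A, C}, {A, D, E}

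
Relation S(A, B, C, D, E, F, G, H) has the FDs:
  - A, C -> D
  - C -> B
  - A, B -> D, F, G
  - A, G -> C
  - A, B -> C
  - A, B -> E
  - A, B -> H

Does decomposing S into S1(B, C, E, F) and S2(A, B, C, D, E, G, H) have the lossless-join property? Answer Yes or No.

Common attributes: {B, C, E}; their closure is {B, C, E}.
The closure covers neither S1 nor S2 entirely; the join is not lossless.

No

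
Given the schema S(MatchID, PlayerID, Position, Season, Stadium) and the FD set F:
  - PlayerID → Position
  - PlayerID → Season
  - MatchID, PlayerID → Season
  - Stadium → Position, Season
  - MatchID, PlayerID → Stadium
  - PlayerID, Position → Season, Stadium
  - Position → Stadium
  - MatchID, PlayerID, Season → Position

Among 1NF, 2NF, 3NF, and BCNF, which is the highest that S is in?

1NF

Candidate key: {MatchID, PlayerID}. Prime attributes: {MatchID, PlayerID}.
PlayerID → Position: {PlayerID}⁺ = {PlayerID, Position, Season, Stadium}, which is not all of the attributes, so the left side is not a superkey — BCNF is violated.
Because {Position} is non-prime and the left side of PlayerID → Position is not a superkey, the relation is not in 3NF.
Since {PlayerID} ⊂ {MatchID, PlayerID} and {PlayerID}⁺ ⊇ {Position, Season, Stadium} with {Position, Season, Stadium} non-prime, there is a partial dependency; 2NF fails.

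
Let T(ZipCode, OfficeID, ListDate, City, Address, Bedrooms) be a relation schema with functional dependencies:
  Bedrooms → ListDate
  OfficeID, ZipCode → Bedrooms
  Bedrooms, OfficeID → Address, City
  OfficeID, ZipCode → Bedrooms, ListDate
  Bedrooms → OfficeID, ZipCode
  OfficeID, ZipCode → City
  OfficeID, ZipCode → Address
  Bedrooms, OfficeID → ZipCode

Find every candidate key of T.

{Bedrooms}, {OfficeID, ZipCode}

{Bedrooms} is a candidate key since {Bedrooms}⁺ = {Address, Bedrooms, City, ListDate, OfficeID, ZipCode} covers every attribute.
{OfficeID, ZipCode} is a candidate key since {OfficeID, ZipCode}⁺ = {Address, Bedrooms, City, ListDate, OfficeID, ZipCode} covers every attribute.
These are minimal and exhaustive — every other superkey contains one of them.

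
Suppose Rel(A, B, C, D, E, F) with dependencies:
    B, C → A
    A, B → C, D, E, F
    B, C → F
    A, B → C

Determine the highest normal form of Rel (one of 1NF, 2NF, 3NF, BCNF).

Candidate keys: {A, B}, {B, C}. Prime attributes: {A, B, C}.
The left-hand side of every FD is a superkey, so BCNF is satisfied.

BCNF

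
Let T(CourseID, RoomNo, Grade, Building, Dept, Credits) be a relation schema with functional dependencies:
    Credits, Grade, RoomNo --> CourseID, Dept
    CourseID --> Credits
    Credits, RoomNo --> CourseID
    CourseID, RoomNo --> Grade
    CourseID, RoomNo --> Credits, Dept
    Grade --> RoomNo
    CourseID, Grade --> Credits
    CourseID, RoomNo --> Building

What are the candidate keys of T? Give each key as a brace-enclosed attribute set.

{CourseID, Grade}, {CourseID, RoomNo}, {Credits, Grade}, {Credits, RoomNo}

{CourseID, Grade}⁺ = {Building, CourseID, Credits, Dept, Grade, RoomNo} — all of the relation — so {CourseID, Grade} is a candidate key.
{CourseID, RoomNo}⁺ = {Building, CourseID, Credits, Dept, Grade, RoomNo} — all of the relation — so {CourseID, RoomNo} is a candidate key.
{Credits, Grade}⁺ = {Building, CourseID, Credits, Dept, Grade, RoomNo} — all of the relation — so {Credits, Grade} is a candidate key.
{Credits, RoomNo}⁺ = {Building, CourseID, Credits, Dept, Grade, RoomNo} — all of the relation — so {Credits, RoomNo} is a candidate key.
Any other superkey properly contains one of these, so there are no further candidate keys.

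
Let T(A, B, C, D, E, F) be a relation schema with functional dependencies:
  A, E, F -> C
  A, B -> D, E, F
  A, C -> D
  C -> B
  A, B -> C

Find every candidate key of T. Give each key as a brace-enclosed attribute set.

{A, B}, {A, C}, {A, E, F}

Attributes never on any right-hand side: {A} — every candidate key must contain it.
{A, B} is a candidate key since {A, B}⁺ = {A, B, C, D, E, F} covers every attribute.
{A, C} is a candidate key since {A, C}⁺ = {A, B, C, D, E, F} covers every attribute.
{A, E, F} is a candidate key since {A, E, F}⁺ = {A, B, C, D, E, F} covers every attribute.
Any other superkey properly contains one of these, so there are no further candidate keys.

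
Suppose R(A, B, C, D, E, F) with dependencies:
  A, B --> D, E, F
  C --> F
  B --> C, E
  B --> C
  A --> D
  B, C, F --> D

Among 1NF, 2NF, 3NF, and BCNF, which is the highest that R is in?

Candidate key: {A, B}. Prime attributes: {A, B}.
For C --> F we have {C}⁺ = {C, F}; {C} is not a superkey, so BCNF fails.
C --> F has non-prime {F} on the right and a non-superkey on the left, so 3NF fails.
{A} is a proper subset of the key {A, B}, and {A}⁺ contains the non-prime attribute {D} — a partial dependency, so 2NF is violated.

1NF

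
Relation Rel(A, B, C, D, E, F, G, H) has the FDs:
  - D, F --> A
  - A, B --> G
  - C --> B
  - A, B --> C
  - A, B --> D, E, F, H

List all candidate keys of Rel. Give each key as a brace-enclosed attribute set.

{A, B}, {A, C}, {B, D, F}, {C, D, F}

{A, B} is a candidate key since {A, B}⁺ = {A, B, C, D, E, F, G, H} covers every attribute.
{A, C} is a candidate key since {A, C}⁺ = {A, B, C, D, E, F, G, H} covers every attribute.
{B, D, F} is a candidate key since {B, D, F}⁺ = {A, B, C, D, E, F, G, H} covers every attribute.
{C, D, F} is a candidate key since {C, D, F}⁺ = {A, B, C, D, E, F, G, H} covers every attribute.
No proper subset of any of these is a key, and no other minimal superkey exists.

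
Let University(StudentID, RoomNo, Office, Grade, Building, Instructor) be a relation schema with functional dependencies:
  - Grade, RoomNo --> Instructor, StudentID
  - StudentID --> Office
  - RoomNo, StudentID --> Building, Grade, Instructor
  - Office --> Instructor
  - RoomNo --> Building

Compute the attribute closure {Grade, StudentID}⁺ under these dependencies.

{Grade, Instructor, Office, StudentID}

Start with {Grade, StudentID}.
StudentID --> Office applies; add {Office} → now {Grade, Office, StudentID}.
Office --> Instructor applies; add {Instructor} → now {Grade, Instructor, Office, StudentID}.
No further FD applies.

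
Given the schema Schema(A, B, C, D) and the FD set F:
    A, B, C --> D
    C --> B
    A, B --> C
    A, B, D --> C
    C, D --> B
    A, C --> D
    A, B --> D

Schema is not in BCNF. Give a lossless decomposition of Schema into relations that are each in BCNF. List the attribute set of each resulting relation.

{A, C, D}; {B, C}

Candidate keys of the original relation: {A, B}, {A, C}.
Within {A, B, C, D}: {C}⁺ ∩ {A, B, C, D} = {B, C}, not the whole set, so C --> B violates BCNF; decompose into {B, C} and {A, C, D}.
{B, C}: every determinant is a superkey — BCNF.
{A, C, D}: every determinant is a superkey — BCNF.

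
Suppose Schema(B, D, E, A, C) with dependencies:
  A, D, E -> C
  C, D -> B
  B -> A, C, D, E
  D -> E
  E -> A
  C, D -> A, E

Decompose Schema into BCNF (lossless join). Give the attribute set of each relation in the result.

{A, E}; {B, C, D, E}

Candidate keys of the original relation: {B}, {D}.
{A, B, C, D, E}: {E} determines {A, E} here but is not a superkey — split on E -> A, giving {A, E} and {B, C, D, E}.
{A, E} has no BCNF violation.
{B, C, D, E} has no BCNF violation.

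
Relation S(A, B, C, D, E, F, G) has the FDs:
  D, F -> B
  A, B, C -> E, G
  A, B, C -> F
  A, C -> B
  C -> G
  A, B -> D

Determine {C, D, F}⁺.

Start with {C, D, F}.
D, F -> B applies; add {B} → now {B, C, D, F}.
C -> G applies; add {G} → now {B, C, D, F, G}.
No further FD applies.

{B, C, D, F, G}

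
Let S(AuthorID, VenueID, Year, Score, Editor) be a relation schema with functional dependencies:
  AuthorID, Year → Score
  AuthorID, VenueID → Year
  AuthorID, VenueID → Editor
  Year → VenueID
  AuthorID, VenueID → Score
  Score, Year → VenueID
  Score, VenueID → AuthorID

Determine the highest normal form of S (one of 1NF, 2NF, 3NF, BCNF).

3NF

Candidate keys: {AuthorID, VenueID}, {AuthorID, Year}, {Score, VenueID}, {Score, Year}. Prime attributes: {AuthorID, Score, VenueID, Year}.
Year → VenueID: {Year}⁺ = {VenueID, Year}, which is not all of the attributes, so the left side is not a superkey — BCNF is violated.
But every attribute on its right side ({VenueID}) is prime, and the same holds for every other non-superkey FD, so 3NF still holds.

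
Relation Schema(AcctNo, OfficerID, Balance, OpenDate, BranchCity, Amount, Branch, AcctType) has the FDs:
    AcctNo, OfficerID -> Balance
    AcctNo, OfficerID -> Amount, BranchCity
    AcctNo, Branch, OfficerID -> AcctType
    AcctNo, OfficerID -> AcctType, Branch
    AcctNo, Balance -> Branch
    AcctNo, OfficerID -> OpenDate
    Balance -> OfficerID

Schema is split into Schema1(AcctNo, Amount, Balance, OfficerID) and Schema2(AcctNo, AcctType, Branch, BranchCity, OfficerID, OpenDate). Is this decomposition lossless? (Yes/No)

Yes

Common attributes: {AcctNo, OfficerID}; their closure is {AcctNo, AcctType, Amount, Balance, Branch, BranchCity, OfficerID, OpenDate}.
Since Schema1 ⊆ {AcctNo, AcctType, Amount, Balance, Branch, BranchCity, OfficerID, OpenDate}, the intersection is a superkey of Schema1; the decomposition is lossless.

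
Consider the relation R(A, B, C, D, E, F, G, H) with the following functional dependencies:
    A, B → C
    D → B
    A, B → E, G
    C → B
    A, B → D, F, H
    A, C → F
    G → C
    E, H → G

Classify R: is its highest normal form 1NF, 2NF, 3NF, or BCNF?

Candidate keys: {A, B}, {A, C}, {A, D}, {A, E, H}, {A, G}. Prime attributes: {A, B, C, D, E, G, H}.
For D → B we have {D}⁺ = {B, D}; {D} is not a superkey, so BCNF fails.
Its right-hand attributes {B} are all prime, as are those of every other non-superkey FD — the relation is in 3NF.

3NF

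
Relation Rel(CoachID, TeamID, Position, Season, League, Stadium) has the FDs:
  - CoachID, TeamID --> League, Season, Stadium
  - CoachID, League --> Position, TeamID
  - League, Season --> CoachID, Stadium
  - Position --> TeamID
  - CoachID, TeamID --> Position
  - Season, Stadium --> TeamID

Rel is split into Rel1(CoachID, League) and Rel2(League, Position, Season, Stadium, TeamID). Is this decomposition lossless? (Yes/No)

Rel1 ∩ Rel2 = {League}; its closure under F is {League}.
Rel1 ⊄ {League} and Rel2 ⊄ {League}, so the split is lossy.

No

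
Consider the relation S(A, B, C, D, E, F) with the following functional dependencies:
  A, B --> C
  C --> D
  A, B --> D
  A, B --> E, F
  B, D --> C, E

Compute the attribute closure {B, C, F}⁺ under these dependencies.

{B, C, D, E, F}

Start with {B, C, F}.
C --> D applies; add {D} → now {B, C, D, F}.
B, D --> C, E applies; add {E} → now {B, C, D, E, F}.
No further FD applies.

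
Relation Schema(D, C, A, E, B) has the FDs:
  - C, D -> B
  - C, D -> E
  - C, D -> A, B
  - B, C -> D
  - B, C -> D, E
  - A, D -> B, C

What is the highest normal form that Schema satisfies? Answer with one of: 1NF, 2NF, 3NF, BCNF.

BCNF

Candidate keys: {A, D}, {B, C}, {C, D}. Prime attributes: {A, B, C, D}.
Each dependency's left side is a superkey — BCNF holds.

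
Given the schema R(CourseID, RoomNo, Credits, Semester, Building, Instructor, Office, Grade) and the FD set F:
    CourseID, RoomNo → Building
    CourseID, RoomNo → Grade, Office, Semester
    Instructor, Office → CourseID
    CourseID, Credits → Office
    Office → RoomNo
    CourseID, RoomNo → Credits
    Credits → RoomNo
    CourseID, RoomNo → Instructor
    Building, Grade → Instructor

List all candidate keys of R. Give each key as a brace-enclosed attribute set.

{Building, Grade, Office}, {CourseID, Credits}, {CourseID, Office}, {CourseID, RoomNo}, {Instructor, Office}

{CourseID, Credits}⁺ = {Building, CourseID, Credits, Grade, Instructor, Office, RoomNo, Semester} — all of the relation — so {CourseID, Credits} is a candidate key.
{CourseID, Office}⁺ = {Building, CourseID, Credits, Grade, Instructor, Office, RoomNo, Semester} — all of the relation — so {CourseID, Office} is a candidate key.
{CourseID, RoomNo}⁺ = {Building, CourseID, Credits, Grade, Instructor, Office, RoomNo, Semester} — all of the relation — so {CourseID, RoomNo} is a candidate key.
{Instructor, Office}⁺ = {Building, CourseID, Credits, Grade, Instructor, Office, RoomNo, Semester} — all of the relation — so {Instructor, Office} is a candidate key.
{Building, Grade, Office}⁺ = {Building, CourseID, Credits, Grade, Instructor, Office, RoomNo, Semester} — all of the relation — so {Building, Grade, Office} is a candidate key.
No proper subset of any of these is a key, and no other minimal superkey exists.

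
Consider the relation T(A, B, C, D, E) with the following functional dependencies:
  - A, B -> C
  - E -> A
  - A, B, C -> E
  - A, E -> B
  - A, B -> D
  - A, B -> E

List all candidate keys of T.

{A, B}, {E}

Closure of {E} is {A, B, C, D, E}, the whole schema; {E} is a candidate key.
Closure of {A, B} is {A, B, C, D, E}, the whole schema; {A, B} is a candidate key.
No proper subset of any of these is a key, and no other minimal superkey exists.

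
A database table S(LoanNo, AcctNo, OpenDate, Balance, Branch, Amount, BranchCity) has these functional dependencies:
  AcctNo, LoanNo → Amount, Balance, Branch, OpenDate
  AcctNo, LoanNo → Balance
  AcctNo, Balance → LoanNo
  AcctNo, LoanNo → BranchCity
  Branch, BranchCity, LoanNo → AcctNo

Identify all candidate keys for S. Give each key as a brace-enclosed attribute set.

{AcctNo, Balance}⁺ = {AcctNo, Amount, Balance, Branch, BranchCity, LoanNo, OpenDate} — all of the relation — so {AcctNo, Balance} is a candidate key.
{AcctNo, LoanNo}⁺ = {AcctNo, Amount, Balance, Branch, BranchCity, LoanNo, OpenDate} — all of the relation — so {AcctNo, LoanNo} is a candidate key.
{Branch, BranchCity, LoanNo}⁺ = {AcctNo, Amount, Balance, Branch, BranchCity, LoanNo, OpenDate} — all of the relation — so {Branch, BranchCity, LoanNo} is a candidate key.
No proper subset of any of these is a key, and no other minimal superkey exists.

{AcctNo, Balance}, {AcctNo, LoanNo}, {Branch, BranchCity, LoanNo}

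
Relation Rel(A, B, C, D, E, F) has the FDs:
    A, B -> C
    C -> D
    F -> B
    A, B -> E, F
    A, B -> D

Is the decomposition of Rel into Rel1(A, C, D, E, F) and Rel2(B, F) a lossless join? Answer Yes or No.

The shared attributes are {F} and {F}⁺ = {B, F}.
Since Rel2 ⊆ {B, F}, the intersection is a superkey of Rel2; the decomposition is lossless.

Yes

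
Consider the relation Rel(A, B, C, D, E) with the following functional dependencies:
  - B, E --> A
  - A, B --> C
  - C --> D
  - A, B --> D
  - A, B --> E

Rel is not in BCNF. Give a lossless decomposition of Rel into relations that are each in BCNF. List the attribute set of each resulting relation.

Candidate keys of the original relation: {A, B}, {B, E}.
In {A, B, C, D, E}, {C} is not a superkey ({C}⁺ restricted to this set is {C, D}), so split on C --> D into {C, D} and {A, B, C, E}.
{C, D} has no BCNF violation.
{A, B, C, E} has no BCNF violation.

{A, B, C, E}; {C, D}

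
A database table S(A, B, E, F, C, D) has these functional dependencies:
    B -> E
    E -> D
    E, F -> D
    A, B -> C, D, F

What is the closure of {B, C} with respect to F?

{B, C, D, E}

Start with {B, C}.
B -> E applies; add {E} → now {B, C, E}.
E -> D applies; add {D} → now {B, C, D, E}.
No further FD applies.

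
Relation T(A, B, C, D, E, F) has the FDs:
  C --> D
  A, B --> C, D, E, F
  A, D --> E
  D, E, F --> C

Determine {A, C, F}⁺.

{A, C, D, E, F}

Start with {A, C, F}.
C --> D applies; add {D} → now {A, C, D, F}.
A, D --> E applies; add {E} → now {A, C, D, E, F}.
No further FD applies.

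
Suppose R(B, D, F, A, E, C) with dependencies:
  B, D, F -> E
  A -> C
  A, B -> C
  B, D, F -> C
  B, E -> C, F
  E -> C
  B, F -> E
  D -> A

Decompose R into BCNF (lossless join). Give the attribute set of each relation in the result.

Candidate keys of the original relation: {B, D, E}, {B, D, F}.
In {A, B, C, D, E, F}, {A} is not a superkey ({A}⁺ restricted to this set is {A, C}), so split on A -> C into {A, C} and {A, B, D, E, F}.
{A, C} is in BCNF.
In {A, B, D, E, F}, {B, E} is not a superkey ({B, E}⁺ restricted to this set is {B, E, F}), so split on B, E -> F into {B, E, F} and {A, B, D, E}.
{B, E, F} is in BCNF.
In {A, B, D, E}, {D} is not a superkey ({D}⁺ restricted to this set is {A, D}), so split on D -> A into {A, D} and {B, D, E}.
{A, D} is in BCNF.
{B, D, E} is in BCNF.

{A, C}; {A, D}; {B, D, E}; {B, E, F}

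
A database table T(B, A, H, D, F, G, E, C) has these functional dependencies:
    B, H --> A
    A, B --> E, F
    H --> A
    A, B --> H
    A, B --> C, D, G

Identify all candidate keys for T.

{B} never appears on the right of any FD, so every key must include it.
{A, B}⁺ = {A, B, C, D, E, F, G, H}, which is every attribute, so {A, B} is a candidate key.
{B, H}⁺ = {A, B, C, D, E, F, G, H}, which is every attribute, so {B, H} is a candidate key.
Any other superkey properly contains one of these, so there are no further candidate keys.

{A, B}, {B, H}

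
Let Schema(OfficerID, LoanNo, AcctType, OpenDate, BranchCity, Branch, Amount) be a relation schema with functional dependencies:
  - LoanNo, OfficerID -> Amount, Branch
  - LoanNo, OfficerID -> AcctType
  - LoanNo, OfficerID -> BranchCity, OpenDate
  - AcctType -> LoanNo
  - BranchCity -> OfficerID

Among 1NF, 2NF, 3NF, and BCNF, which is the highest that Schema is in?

Candidate keys: {AcctType, BranchCity}, {AcctType, OfficerID}, {BranchCity, LoanNo}, {LoanNo, OfficerID}. Prime attributes: {AcctType, BranchCity, LoanNo, OfficerID}.
AcctType -> LoanNo breaks BCNF: {AcctType}⁺ = {AcctType, LoanNo}, so {AcctType} is not a superkey.
Its right-hand attributes {LoanNo} are all prime, as are those of every other non-superkey FD — the relation is in 3NF.

3NF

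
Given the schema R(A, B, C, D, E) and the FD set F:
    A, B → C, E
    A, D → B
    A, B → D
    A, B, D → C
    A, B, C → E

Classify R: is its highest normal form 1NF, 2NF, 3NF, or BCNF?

Candidate keys: {A, B}, {A, D}. Prime attributes: {A, B, D}.
Each dependency's left side is a superkey — BCNF holds.

BCNF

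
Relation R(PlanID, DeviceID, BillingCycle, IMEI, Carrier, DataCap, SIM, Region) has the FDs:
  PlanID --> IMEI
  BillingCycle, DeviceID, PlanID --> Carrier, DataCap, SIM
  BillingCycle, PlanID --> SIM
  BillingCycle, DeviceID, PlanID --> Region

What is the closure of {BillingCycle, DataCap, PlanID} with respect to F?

{BillingCycle, DataCap, IMEI, PlanID, SIM}

Start with {BillingCycle, DataCap, PlanID}.
PlanID --> IMEI applies; add {IMEI} → now {BillingCycle, DataCap, IMEI, PlanID}.
BillingCycle, PlanID --> SIM applies; add {SIM} → now {BillingCycle, DataCap, IMEI, PlanID, SIM}.
No further FD applies.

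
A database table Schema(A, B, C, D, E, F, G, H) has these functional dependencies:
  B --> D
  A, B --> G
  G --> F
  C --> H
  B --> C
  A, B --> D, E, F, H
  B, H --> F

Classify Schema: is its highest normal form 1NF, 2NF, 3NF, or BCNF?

1NF

Candidate key: {A, B}. Prime attributes: {A, B}.
B --> D breaks BCNF: {B}⁺ = {B, C, D, F, H}, so {B} is not a superkey.
B --> D has non-prime {D} on the right and a non-superkey on the left, so 3NF fails.
Since {B} ⊂ {A, B} and {B}⁺ ⊇ {C, D, F, H} with {C, D, F, H} non-prime, there is a partial dependency; 2NF fails.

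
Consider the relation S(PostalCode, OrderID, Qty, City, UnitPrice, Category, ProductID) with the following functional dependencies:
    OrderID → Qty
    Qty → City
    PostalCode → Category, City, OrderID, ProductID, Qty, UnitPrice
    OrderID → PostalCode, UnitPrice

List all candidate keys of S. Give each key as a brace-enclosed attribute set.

{OrderID} is a candidate key since {OrderID}⁺ = {Category, City, OrderID, PostalCode, ProductID, Qty, UnitPrice} covers every attribute.
{PostalCode} is a candidate key since {PostalCode}⁺ = {Category, City, OrderID, PostalCode, ProductID, Qty, UnitPrice} covers every attribute.
Any other superkey properly contains one of these, so there are no further candidate keys.

{OrderID}, {PostalCode}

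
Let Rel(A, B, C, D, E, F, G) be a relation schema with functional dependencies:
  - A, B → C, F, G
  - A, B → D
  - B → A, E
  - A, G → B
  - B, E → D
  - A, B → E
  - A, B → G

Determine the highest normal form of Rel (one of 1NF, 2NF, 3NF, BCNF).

BCNF

Candidate keys: {A, G}, {B}. Prime attributes: {A, B, G}.
Each dependency's left side is a superkey — BCNF holds.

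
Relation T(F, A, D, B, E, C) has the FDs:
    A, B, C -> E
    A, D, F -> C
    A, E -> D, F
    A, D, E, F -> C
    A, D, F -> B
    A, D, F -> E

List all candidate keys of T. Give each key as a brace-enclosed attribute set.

No FD produces {A}, so it must be in every candidate key.
{A, E}⁺ = {A, B, C, D, E, F}, which is every attribute, so {A, E} is a candidate key.
{A, B, C}⁺ = {A, B, C, D, E, F}, which is every attribute, so {A, B, C} is a candidate key.
{A, D, F}⁺ = {A, B, C, D, E, F}, which is every attribute, so {A, D, F} is a candidate key.
Any other superkey properly contains one of these, so there are no further candidate keys.

{A, B, C}, {A, D, F}, {A, E}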